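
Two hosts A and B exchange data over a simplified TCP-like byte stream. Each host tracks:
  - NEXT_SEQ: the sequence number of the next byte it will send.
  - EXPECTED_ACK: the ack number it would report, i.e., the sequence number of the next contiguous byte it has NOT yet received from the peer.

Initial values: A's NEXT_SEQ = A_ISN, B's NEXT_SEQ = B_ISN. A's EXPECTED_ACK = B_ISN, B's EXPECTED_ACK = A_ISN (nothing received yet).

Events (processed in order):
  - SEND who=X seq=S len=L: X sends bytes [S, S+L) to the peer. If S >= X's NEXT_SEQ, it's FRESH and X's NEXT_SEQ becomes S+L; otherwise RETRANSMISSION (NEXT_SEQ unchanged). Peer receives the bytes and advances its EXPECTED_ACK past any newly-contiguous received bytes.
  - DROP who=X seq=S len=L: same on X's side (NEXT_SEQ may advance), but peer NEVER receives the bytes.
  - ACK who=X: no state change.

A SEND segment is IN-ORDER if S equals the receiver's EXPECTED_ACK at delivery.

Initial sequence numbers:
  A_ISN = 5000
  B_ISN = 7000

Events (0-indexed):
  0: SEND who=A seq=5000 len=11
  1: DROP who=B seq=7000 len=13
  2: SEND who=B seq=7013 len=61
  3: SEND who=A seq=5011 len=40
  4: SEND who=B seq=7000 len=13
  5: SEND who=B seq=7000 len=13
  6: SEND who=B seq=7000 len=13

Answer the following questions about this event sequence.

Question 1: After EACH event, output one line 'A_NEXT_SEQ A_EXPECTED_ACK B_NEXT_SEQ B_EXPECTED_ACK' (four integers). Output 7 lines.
5011 7000 7000 5011
5011 7000 7013 5011
5011 7000 7074 5011
5051 7000 7074 5051
5051 7074 7074 5051
5051 7074 7074 5051
5051 7074 7074 5051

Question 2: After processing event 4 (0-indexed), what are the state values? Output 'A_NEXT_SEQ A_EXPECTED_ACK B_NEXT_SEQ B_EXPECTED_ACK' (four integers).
After event 0: A_seq=5011 A_ack=7000 B_seq=7000 B_ack=5011
After event 1: A_seq=5011 A_ack=7000 B_seq=7013 B_ack=5011
After event 2: A_seq=5011 A_ack=7000 B_seq=7074 B_ack=5011
After event 3: A_seq=5051 A_ack=7000 B_seq=7074 B_ack=5051
After event 4: A_seq=5051 A_ack=7074 B_seq=7074 B_ack=5051

5051 7074 7074 5051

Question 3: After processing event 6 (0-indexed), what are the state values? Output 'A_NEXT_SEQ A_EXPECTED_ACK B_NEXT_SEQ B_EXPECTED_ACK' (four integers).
After event 0: A_seq=5011 A_ack=7000 B_seq=7000 B_ack=5011
After event 1: A_seq=5011 A_ack=7000 B_seq=7013 B_ack=5011
After event 2: A_seq=5011 A_ack=7000 B_seq=7074 B_ack=5011
After event 3: A_seq=5051 A_ack=7000 B_seq=7074 B_ack=5051
After event 4: A_seq=5051 A_ack=7074 B_seq=7074 B_ack=5051
After event 5: A_seq=5051 A_ack=7074 B_seq=7074 B_ack=5051
After event 6: A_seq=5051 A_ack=7074 B_seq=7074 B_ack=5051

5051 7074 7074 5051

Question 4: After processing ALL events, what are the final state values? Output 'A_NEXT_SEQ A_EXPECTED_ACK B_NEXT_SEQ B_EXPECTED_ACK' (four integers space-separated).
After event 0: A_seq=5011 A_ack=7000 B_seq=7000 B_ack=5011
After event 1: A_seq=5011 A_ack=7000 B_seq=7013 B_ack=5011
After event 2: A_seq=5011 A_ack=7000 B_seq=7074 B_ack=5011
After event 3: A_seq=5051 A_ack=7000 B_seq=7074 B_ack=5051
After event 4: A_seq=5051 A_ack=7074 B_seq=7074 B_ack=5051
After event 5: A_seq=5051 A_ack=7074 B_seq=7074 B_ack=5051
After event 6: A_seq=5051 A_ack=7074 B_seq=7074 B_ack=5051

Answer: 5051 7074 7074 5051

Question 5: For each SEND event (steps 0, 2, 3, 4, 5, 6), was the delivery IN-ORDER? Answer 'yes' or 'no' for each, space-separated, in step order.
Answer: yes no yes yes no no

Derivation:
Step 0: SEND seq=5000 -> in-order
Step 2: SEND seq=7013 -> out-of-order
Step 3: SEND seq=5011 -> in-order
Step 4: SEND seq=7000 -> in-order
Step 5: SEND seq=7000 -> out-of-order
Step 6: SEND seq=7000 -> out-of-order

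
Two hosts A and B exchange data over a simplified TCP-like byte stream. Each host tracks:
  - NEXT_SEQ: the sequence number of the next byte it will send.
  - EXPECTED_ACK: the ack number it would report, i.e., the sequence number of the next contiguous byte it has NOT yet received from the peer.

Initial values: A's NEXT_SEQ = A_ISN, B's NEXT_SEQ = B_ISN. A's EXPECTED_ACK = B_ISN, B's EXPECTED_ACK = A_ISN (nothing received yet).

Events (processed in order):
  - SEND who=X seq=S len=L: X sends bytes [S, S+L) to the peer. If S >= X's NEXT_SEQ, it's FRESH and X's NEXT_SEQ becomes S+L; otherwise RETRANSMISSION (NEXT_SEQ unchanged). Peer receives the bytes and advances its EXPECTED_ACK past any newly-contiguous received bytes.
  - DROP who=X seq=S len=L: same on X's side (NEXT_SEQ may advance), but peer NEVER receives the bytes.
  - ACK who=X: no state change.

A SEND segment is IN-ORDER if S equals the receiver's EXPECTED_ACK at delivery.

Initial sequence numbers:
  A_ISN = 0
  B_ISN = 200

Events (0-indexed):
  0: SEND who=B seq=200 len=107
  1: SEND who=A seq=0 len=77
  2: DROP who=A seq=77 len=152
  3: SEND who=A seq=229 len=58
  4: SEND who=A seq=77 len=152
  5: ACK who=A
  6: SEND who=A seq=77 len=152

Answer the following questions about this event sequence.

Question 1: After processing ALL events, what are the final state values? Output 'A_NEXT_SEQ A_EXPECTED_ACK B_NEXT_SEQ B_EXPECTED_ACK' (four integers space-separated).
Answer: 287 307 307 287

Derivation:
After event 0: A_seq=0 A_ack=307 B_seq=307 B_ack=0
After event 1: A_seq=77 A_ack=307 B_seq=307 B_ack=77
After event 2: A_seq=229 A_ack=307 B_seq=307 B_ack=77
After event 3: A_seq=287 A_ack=307 B_seq=307 B_ack=77
After event 4: A_seq=287 A_ack=307 B_seq=307 B_ack=287
After event 5: A_seq=287 A_ack=307 B_seq=307 B_ack=287
After event 6: A_seq=287 A_ack=307 B_seq=307 B_ack=287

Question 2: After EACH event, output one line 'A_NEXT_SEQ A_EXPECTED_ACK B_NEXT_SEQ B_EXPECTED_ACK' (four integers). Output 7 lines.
0 307 307 0
77 307 307 77
229 307 307 77
287 307 307 77
287 307 307 287
287 307 307 287
287 307 307 287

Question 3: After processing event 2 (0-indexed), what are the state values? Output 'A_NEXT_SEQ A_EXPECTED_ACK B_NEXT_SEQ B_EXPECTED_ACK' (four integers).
After event 0: A_seq=0 A_ack=307 B_seq=307 B_ack=0
After event 1: A_seq=77 A_ack=307 B_seq=307 B_ack=77
After event 2: A_seq=229 A_ack=307 B_seq=307 B_ack=77

229 307 307 77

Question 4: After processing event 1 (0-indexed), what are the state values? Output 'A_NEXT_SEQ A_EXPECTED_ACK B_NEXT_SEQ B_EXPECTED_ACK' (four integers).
After event 0: A_seq=0 A_ack=307 B_seq=307 B_ack=0
After event 1: A_seq=77 A_ack=307 B_seq=307 B_ack=77

77 307 307 77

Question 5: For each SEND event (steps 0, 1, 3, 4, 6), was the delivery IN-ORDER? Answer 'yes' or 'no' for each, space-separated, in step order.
Step 0: SEND seq=200 -> in-order
Step 1: SEND seq=0 -> in-order
Step 3: SEND seq=229 -> out-of-order
Step 4: SEND seq=77 -> in-order
Step 6: SEND seq=77 -> out-of-order

Answer: yes yes no yes no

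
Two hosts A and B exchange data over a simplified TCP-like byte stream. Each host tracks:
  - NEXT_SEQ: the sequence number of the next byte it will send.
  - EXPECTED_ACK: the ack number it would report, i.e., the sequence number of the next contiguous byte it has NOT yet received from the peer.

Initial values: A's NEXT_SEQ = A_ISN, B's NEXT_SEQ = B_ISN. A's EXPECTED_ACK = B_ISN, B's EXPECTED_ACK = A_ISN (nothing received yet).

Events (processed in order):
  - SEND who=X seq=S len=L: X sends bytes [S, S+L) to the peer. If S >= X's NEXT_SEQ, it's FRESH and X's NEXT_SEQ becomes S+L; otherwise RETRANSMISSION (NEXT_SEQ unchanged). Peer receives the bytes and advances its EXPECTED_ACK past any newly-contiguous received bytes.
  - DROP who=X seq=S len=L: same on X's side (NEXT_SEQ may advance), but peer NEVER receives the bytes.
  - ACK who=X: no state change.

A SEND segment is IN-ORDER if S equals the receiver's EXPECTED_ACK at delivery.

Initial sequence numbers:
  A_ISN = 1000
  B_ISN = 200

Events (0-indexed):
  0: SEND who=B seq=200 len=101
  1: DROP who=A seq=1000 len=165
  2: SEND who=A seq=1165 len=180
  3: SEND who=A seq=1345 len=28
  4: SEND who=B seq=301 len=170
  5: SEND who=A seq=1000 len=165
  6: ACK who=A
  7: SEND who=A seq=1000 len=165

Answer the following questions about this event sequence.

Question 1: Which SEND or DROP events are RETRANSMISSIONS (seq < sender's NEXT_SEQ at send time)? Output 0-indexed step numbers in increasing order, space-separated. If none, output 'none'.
Answer: 5 7

Derivation:
Step 0: SEND seq=200 -> fresh
Step 1: DROP seq=1000 -> fresh
Step 2: SEND seq=1165 -> fresh
Step 3: SEND seq=1345 -> fresh
Step 4: SEND seq=301 -> fresh
Step 5: SEND seq=1000 -> retransmit
Step 7: SEND seq=1000 -> retransmit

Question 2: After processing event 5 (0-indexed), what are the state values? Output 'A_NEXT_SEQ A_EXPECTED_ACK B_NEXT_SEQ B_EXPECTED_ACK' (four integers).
After event 0: A_seq=1000 A_ack=301 B_seq=301 B_ack=1000
After event 1: A_seq=1165 A_ack=301 B_seq=301 B_ack=1000
After event 2: A_seq=1345 A_ack=301 B_seq=301 B_ack=1000
After event 3: A_seq=1373 A_ack=301 B_seq=301 B_ack=1000
After event 4: A_seq=1373 A_ack=471 B_seq=471 B_ack=1000
After event 5: A_seq=1373 A_ack=471 B_seq=471 B_ack=1373

1373 471 471 1373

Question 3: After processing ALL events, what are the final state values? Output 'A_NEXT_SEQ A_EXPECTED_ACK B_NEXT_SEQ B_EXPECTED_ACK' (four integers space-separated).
Answer: 1373 471 471 1373

Derivation:
After event 0: A_seq=1000 A_ack=301 B_seq=301 B_ack=1000
After event 1: A_seq=1165 A_ack=301 B_seq=301 B_ack=1000
After event 2: A_seq=1345 A_ack=301 B_seq=301 B_ack=1000
After event 3: A_seq=1373 A_ack=301 B_seq=301 B_ack=1000
After event 4: A_seq=1373 A_ack=471 B_seq=471 B_ack=1000
After event 5: A_seq=1373 A_ack=471 B_seq=471 B_ack=1373
After event 6: A_seq=1373 A_ack=471 B_seq=471 B_ack=1373
After event 7: A_seq=1373 A_ack=471 B_seq=471 B_ack=1373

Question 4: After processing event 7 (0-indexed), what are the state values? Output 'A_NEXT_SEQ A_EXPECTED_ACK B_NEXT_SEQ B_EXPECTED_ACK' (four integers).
After event 0: A_seq=1000 A_ack=301 B_seq=301 B_ack=1000
After event 1: A_seq=1165 A_ack=301 B_seq=301 B_ack=1000
After event 2: A_seq=1345 A_ack=301 B_seq=301 B_ack=1000
After event 3: A_seq=1373 A_ack=301 B_seq=301 B_ack=1000
After event 4: A_seq=1373 A_ack=471 B_seq=471 B_ack=1000
After event 5: A_seq=1373 A_ack=471 B_seq=471 B_ack=1373
After event 6: A_seq=1373 A_ack=471 B_seq=471 B_ack=1373
After event 7: A_seq=1373 A_ack=471 B_seq=471 B_ack=1373

1373 471 471 1373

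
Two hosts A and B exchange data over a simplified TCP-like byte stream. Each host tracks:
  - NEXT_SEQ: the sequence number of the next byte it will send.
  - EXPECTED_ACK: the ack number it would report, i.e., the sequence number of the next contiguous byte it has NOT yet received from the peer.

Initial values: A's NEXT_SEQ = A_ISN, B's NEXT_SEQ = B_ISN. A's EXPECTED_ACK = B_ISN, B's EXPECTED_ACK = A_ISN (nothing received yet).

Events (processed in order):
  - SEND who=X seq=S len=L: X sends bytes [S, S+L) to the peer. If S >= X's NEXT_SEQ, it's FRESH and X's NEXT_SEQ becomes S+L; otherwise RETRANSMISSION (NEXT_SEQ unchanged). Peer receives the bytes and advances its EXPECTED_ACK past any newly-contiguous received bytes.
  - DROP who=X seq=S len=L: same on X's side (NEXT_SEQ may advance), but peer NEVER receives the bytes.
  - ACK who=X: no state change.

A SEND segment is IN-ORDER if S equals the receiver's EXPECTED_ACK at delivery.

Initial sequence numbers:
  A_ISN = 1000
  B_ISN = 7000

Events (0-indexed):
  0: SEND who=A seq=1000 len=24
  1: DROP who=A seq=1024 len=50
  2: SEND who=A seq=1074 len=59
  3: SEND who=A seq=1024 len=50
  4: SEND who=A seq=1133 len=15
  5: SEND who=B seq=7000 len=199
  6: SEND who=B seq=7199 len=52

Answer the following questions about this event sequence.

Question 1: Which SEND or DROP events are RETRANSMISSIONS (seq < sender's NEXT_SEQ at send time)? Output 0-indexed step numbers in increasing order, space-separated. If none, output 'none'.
Step 0: SEND seq=1000 -> fresh
Step 1: DROP seq=1024 -> fresh
Step 2: SEND seq=1074 -> fresh
Step 3: SEND seq=1024 -> retransmit
Step 4: SEND seq=1133 -> fresh
Step 5: SEND seq=7000 -> fresh
Step 6: SEND seq=7199 -> fresh

Answer: 3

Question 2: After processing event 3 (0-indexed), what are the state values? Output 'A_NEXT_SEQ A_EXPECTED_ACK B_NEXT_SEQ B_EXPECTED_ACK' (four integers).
After event 0: A_seq=1024 A_ack=7000 B_seq=7000 B_ack=1024
After event 1: A_seq=1074 A_ack=7000 B_seq=7000 B_ack=1024
After event 2: A_seq=1133 A_ack=7000 B_seq=7000 B_ack=1024
After event 3: A_seq=1133 A_ack=7000 B_seq=7000 B_ack=1133

1133 7000 7000 1133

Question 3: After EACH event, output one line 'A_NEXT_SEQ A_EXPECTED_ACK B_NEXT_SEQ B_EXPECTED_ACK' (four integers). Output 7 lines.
1024 7000 7000 1024
1074 7000 7000 1024
1133 7000 7000 1024
1133 7000 7000 1133
1148 7000 7000 1148
1148 7199 7199 1148
1148 7251 7251 1148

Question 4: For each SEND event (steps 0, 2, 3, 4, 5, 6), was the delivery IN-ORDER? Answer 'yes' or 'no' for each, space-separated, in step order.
Step 0: SEND seq=1000 -> in-order
Step 2: SEND seq=1074 -> out-of-order
Step 3: SEND seq=1024 -> in-order
Step 4: SEND seq=1133 -> in-order
Step 5: SEND seq=7000 -> in-order
Step 6: SEND seq=7199 -> in-order

Answer: yes no yes yes yes yes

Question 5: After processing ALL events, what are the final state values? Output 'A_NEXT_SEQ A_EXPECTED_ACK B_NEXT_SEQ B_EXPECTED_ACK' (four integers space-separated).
After event 0: A_seq=1024 A_ack=7000 B_seq=7000 B_ack=1024
After event 1: A_seq=1074 A_ack=7000 B_seq=7000 B_ack=1024
After event 2: A_seq=1133 A_ack=7000 B_seq=7000 B_ack=1024
After event 3: A_seq=1133 A_ack=7000 B_seq=7000 B_ack=1133
After event 4: A_seq=1148 A_ack=7000 B_seq=7000 B_ack=1148
After event 5: A_seq=1148 A_ack=7199 B_seq=7199 B_ack=1148
After event 6: A_seq=1148 A_ack=7251 B_seq=7251 B_ack=1148

Answer: 1148 7251 7251 1148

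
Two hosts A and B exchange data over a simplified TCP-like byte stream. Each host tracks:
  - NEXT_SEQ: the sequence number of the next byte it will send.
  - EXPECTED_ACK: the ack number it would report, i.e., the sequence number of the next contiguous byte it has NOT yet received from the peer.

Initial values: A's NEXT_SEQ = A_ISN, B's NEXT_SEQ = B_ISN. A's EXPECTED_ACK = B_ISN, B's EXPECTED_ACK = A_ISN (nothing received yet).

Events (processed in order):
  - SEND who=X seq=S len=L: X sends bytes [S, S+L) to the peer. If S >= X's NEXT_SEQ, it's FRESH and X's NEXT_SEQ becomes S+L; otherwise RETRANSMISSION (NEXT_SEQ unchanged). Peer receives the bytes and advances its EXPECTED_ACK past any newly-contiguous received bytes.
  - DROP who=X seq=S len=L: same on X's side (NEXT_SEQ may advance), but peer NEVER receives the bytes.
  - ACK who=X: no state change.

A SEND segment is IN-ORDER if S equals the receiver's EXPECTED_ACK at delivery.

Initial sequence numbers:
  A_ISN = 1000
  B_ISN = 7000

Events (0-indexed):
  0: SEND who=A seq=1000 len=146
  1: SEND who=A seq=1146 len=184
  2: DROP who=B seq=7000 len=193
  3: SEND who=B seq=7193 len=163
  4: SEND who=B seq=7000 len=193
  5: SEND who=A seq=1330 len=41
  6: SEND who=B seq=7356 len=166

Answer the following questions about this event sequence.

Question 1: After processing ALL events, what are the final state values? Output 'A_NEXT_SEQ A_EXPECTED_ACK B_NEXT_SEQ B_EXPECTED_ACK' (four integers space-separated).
After event 0: A_seq=1146 A_ack=7000 B_seq=7000 B_ack=1146
After event 1: A_seq=1330 A_ack=7000 B_seq=7000 B_ack=1330
After event 2: A_seq=1330 A_ack=7000 B_seq=7193 B_ack=1330
After event 3: A_seq=1330 A_ack=7000 B_seq=7356 B_ack=1330
After event 4: A_seq=1330 A_ack=7356 B_seq=7356 B_ack=1330
After event 5: A_seq=1371 A_ack=7356 B_seq=7356 B_ack=1371
After event 6: A_seq=1371 A_ack=7522 B_seq=7522 B_ack=1371

Answer: 1371 7522 7522 1371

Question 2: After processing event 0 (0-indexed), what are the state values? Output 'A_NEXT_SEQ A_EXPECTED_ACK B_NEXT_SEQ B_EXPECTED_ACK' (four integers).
After event 0: A_seq=1146 A_ack=7000 B_seq=7000 B_ack=1146

1146 7000 7000 1146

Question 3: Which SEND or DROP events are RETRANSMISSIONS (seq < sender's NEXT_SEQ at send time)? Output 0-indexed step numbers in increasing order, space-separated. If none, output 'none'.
Step 0: SEND seq=1000 -> fresh
Step 1: SEND seq=1146 -> fresh
Step 2: DROP seq=7000 -> fresh
Step 3: SEND seq=7193 -> fresh
Step 4: SEND seq=7000 -> retransmit
Step 5: SEND seq=1330 -> fresh
Step 6: SEND seq=7356 -> fresh

Answer: 4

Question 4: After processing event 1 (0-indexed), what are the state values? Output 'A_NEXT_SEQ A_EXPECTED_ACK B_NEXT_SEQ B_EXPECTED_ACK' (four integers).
After event 0: A_seq=1146 A_ack=7000 B_seq=7000 B_ack=1146
After event 1: A_seq=1330 A_ack=7000 B_seq=7000 B_ack=1330

1330 7000 7000 1330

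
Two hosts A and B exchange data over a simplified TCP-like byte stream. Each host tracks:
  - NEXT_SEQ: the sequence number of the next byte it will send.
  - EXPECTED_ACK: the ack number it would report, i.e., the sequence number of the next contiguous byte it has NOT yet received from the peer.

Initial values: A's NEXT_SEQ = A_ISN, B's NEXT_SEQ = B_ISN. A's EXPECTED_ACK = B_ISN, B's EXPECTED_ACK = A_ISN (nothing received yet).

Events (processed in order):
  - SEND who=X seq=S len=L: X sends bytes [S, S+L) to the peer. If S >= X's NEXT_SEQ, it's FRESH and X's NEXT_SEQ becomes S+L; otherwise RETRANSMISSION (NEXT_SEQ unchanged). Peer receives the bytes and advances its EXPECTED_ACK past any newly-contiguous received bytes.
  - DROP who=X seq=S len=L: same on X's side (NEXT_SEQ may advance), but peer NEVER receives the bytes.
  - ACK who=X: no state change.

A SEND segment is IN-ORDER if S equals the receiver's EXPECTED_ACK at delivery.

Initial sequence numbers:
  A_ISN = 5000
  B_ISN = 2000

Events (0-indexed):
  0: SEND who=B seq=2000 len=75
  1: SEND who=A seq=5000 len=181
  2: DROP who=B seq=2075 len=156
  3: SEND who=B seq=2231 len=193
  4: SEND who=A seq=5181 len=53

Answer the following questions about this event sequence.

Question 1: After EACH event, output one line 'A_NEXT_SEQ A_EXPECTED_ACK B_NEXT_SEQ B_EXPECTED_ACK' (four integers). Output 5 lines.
5000 2075 2075 5000
5181 2075 2075 5181
5181 2075 2231 5181
5181 2075 2424 5181
5234 2075 2424 5234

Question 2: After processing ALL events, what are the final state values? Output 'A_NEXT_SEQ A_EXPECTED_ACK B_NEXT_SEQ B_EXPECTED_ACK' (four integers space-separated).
After event 0: A_seq=5000 A_ack=2075 B_seq=2075 B_ack=5000
After event 1: A_seq=5181 A_ack=2075 B_seq=2075 B_ack=5181
After event 2: A_seq=5181 A_ack=2075 B_seq=2231 B_ack=5181
After event 3: A_seq=5181 A_ack=2075 B_seq=2424 B_ack=5181
After event 4: A_seq=5234 A_ack=2075 B_seq=2424 B_ack=5234

Answer: 5234 2075 2424 5234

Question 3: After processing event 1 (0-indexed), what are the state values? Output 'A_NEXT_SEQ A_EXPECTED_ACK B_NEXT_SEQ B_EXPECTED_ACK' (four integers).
After event 0: A_seq=5000 A_ack=2075 B_seq=2075 B_ack=5000
After event 1: A_seq=5181 A_ack=2075 B_seq=2075 B_ack=5181

5181 2075 2075 5181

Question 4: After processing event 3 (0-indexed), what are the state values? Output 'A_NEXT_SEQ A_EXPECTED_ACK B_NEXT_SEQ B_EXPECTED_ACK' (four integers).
After event 0: A_seq=5000 A_ack=2075 B_seq=2075 B_ack=5000
After event 1: A_seq=5181 A_ack=2075 B_seq=2075 B_ack=5181
After event 2: A_seq=5181 A_ack=2075 B_seq=2231 B_ack=5181
After event 3: A_seq=5181 A_ack=2075 B_seq=2424 B_ack=5181

5181 2075 2424 5181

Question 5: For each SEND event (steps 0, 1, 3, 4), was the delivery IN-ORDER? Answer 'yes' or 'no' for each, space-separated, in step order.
Answer: yes yes no yes

Derivation:
Step 0: SEND seq=2000 -> in-order
Step 1: SEND seq=5000 -> in-order
Step 3: SEND seq=2231 -> out-of-order
Step 4: SEND seq=5181 -> in-order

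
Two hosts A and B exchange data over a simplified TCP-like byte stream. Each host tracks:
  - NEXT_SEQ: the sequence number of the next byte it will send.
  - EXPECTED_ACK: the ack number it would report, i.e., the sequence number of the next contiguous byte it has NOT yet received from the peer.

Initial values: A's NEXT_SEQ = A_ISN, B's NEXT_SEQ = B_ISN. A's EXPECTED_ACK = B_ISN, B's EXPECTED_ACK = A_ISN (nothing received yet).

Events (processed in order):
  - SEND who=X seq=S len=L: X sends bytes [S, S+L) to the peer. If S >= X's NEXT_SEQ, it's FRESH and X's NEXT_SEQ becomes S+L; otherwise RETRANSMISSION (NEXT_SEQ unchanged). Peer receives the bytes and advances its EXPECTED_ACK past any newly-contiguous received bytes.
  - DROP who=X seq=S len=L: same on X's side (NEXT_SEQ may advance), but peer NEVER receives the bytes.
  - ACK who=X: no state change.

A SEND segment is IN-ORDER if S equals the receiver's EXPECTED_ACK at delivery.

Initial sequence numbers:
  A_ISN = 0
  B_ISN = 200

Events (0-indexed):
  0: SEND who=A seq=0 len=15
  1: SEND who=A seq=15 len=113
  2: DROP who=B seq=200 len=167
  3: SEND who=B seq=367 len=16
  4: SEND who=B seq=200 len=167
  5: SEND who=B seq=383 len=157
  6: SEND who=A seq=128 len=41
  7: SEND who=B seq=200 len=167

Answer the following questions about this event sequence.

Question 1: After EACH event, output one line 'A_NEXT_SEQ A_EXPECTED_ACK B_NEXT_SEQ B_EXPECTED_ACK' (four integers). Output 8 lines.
15 200 200 15
128 200 200 128
128 200 367 128
128 200 383 128
128 383 383 128
128 540 540 128
169 540 540 169
169 540 540 169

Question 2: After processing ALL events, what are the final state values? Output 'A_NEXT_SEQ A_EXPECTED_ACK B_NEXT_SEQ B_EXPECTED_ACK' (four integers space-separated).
After event 0: A_seq=15 A_ack=200 B_seq=200 B_ack=15
After event 1: A_seq=128 A_ack=200 B_seq=200 B_ack=128
After event 2: A_seq=128 A_ack=200 B_seq=367 B_ack=128
After event 3: A_seq=128 A_ack=200 B_seq=383 B_ack=128
After event 4: A_seq=128 A_ack=383 B_seq=383 B_ack=128
After event 5: A_seq=128 A_ack=540 B_seq=540 B_ack=128
After event 6: A_seq=169 A_ack=540 B_seq=540 B_ack=169
After event 7: A_seq=169 A_ack=540 B_seq=540 B_ack=169

Answer: 169 540 540 169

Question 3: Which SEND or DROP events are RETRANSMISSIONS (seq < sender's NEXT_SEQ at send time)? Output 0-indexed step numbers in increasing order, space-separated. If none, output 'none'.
Answer: 4 7

Derivation:
Step 0: SEND seq=0 -> fresh
Step 1: SEND seq=15 -> fresh
Step 2: DROP seq=200 -> fresh
Step 3: SEND seq=367 -> fresh
Step 4: SEND seq=200 -> retransmit
Step 5: SEND seq=383 -> fresh
Step 6: SEND seq=128 -> fresh
Step 7: SEND seq=200 -> retransmit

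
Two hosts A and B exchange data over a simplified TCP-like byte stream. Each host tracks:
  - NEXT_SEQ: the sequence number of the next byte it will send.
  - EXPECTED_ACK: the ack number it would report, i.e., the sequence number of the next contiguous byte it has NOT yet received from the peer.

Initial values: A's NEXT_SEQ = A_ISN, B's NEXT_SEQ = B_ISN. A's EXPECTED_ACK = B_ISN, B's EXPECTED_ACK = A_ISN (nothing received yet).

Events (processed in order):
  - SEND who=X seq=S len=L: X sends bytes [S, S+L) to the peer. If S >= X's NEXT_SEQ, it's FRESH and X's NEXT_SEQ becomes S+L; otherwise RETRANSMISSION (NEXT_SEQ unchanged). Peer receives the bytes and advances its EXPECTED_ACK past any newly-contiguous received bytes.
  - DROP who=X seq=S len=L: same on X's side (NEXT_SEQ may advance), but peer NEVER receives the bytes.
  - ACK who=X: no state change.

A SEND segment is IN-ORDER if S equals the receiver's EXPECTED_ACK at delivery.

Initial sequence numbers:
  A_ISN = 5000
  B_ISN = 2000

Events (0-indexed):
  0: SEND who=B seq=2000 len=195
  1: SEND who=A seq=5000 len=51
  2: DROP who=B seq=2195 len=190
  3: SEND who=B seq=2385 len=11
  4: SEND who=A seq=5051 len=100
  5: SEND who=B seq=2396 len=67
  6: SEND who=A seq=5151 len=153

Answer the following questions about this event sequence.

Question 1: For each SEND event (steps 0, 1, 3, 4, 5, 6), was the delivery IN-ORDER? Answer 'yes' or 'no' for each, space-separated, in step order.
Step 0: SEND seq=2000 -> in-order
Step 1: SEND seq=5000 -> in-order
Step 3: SEND seq=2385 -> out-of-order
Step 4: SEND seq=5051 -> in-order
Step 5: SEND seq=2396 -> out-of-order
Step 6: SEND seq=5151 -> in-order

Answer: yes yes no yes no yes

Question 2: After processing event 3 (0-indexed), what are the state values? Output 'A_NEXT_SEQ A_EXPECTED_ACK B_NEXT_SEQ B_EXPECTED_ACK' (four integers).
After event 0: A_seq=5000 A_ack=2195 B_seq=2195 B_ack=5000
After event 1: A_seq=5051 A_ack=2195 B_seq=2195 B_ack=5051
After event 2: A_seq=5051 A_ack=2195 B_seq=2385 B_ack=5051
After event 3: A_seq=5051 A_ack=2195 B_seq=2396 B_ack=5051

5051 2195 2396 5051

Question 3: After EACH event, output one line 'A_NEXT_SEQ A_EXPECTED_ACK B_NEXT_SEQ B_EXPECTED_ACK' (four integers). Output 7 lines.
5000 2195 2195 5000
5051 2195 2195 5051
5051 2195 2385 5051
5051 2195 2396 5051
5151 2195 2396 5151
5151 2195 2463 5151
5304 2195 2463 5304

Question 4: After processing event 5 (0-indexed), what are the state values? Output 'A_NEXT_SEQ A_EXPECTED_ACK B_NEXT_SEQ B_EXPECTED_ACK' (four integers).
After event 0: A_seq=5000 A_ack=2195 B_seq=2195 B_ack=5000
After event 1: A_seq=5051 A_ack=2195 B_seq=2195 B_ack=5051
After event 2: A_seq=5051 A_ack=2195 B_seq=2385 B_ack=5051
After event 3: A_seq=5051 A_ack=2195 B_seq=2396 B_ack=5051
After event 4: A_seq=5151 A_ack=2195 B_seq=2396 B_ack=5151
After event 5: A_seq=5151 A_ack=2195 B_seq=2463 B_ack=5151

5151 2195 2463 5151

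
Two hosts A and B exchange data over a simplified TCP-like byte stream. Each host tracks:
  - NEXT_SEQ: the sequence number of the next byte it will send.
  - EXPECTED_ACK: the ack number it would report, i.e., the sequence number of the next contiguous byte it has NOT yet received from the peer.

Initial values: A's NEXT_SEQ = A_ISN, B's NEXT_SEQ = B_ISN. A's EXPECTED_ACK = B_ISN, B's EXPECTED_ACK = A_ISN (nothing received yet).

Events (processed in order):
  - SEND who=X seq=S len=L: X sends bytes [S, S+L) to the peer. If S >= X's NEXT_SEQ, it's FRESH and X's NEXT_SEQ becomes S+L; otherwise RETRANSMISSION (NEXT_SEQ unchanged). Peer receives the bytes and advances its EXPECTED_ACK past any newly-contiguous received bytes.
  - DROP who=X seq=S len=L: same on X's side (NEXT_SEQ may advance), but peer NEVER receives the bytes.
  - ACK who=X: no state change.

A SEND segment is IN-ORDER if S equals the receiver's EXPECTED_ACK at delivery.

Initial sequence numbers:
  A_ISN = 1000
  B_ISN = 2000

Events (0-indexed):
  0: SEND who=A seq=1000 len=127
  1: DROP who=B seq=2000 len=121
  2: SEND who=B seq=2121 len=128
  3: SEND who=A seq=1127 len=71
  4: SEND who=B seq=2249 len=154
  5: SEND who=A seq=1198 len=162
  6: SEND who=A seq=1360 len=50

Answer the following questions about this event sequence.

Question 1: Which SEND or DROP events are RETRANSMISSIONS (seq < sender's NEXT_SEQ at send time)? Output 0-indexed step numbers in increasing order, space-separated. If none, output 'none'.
Answer: none

Derivation:
Step 0: SEND seq=1000 -> fresh
Step 1: DROP seq=2000 -> fresh
Step 2: SEND seq=2121 -> fresh
Step 3: SEND seq=1127 -> fresh
Step 4: SEND seq=2249 -> fresh
Step 5: SEND seq=1198 -> fresh
Step 6: SEND seq=1360 -> fresh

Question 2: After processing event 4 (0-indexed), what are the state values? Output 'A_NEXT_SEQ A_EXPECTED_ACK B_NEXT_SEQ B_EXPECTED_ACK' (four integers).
After event 0: A_seq=1127 A_ack=2000 B_seq=2000 B_ack=1127
After event 1: A_seq=1127 A_ack=2000 B_seq=2121 B_ack=1127
After event 2: A_seq=1127 A_ack=2000 B_seq=2249 B_ack=1127
After event 3: A_seq=1198 A_ack=2000 B_seq=2249 B_ack=1198
After event 4: A_seq=1198 A_ack=2000 B_seq=2403 B_ack=1198

1198 2000 2403 1198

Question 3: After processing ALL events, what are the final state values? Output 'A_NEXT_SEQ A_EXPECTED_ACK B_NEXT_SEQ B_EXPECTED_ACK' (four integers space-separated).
Answer: 1410 2000 2403 1410

Derivation:
After event 0: A_seq=1127 A_ack=2000 B_seq=2000 B_ack=1127
After event 1: A_seq=1127 A_ack=2000 B_seq=2121 B_ack=1127
After event 2: A_seq=1127 A_ack=2000 B_seq=2249 B_ack=1127
After event 3: A_seq=1198 A_ack=2000 B_seq=2249 B_ack=1198
After event 4: A_seq=1198 A_ack=2000 B_seq=2403 B_ack=1198
After event 5: A_seq=1360 A_ack=2000 B_seq=2403 B_ack=1360
After event 6: A_seq=1410 A_ack=2000 B_seq=2403 B_ack=1410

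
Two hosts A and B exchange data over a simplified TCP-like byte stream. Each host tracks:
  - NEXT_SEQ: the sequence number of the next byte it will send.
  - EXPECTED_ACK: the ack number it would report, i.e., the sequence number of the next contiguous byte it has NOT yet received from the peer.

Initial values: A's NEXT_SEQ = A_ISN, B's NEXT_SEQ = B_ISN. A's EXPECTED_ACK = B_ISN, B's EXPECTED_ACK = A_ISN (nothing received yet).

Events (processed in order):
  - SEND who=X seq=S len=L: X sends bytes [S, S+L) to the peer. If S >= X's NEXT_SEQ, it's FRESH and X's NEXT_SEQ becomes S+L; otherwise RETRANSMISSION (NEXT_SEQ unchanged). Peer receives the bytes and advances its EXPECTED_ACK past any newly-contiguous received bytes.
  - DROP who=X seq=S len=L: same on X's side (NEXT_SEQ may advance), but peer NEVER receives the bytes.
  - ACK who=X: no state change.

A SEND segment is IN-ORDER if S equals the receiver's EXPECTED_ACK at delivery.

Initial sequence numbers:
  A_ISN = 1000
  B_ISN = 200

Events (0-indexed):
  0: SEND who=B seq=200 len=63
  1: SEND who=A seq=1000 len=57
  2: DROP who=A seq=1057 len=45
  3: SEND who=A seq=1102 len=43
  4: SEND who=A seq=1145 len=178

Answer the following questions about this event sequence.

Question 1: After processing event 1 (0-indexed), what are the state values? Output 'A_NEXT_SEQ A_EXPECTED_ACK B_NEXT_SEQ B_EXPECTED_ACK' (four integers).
After event 0: A_seq=1000 A_ack=263 B_seq=263 B_ack=1000
After event 1: A_seq=1057 A_ack=263 B_seq=263 B_ack=1057

1057 263 263 1057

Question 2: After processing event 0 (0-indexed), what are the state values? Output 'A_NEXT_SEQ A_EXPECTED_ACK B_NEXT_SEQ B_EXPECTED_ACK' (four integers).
After event 0: A_seq=1000 A_ack=263 B_seq=263 B_ack=1000

1000 263 263 1000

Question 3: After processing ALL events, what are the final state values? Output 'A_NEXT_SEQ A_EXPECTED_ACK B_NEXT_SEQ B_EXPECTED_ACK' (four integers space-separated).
After event 0: A_seq=1000 A_ack=263 B_seq=263 B_ack=1000
After event 1: A_seq=1057 A_ack=263 B_seq=263 B_ack=1057
After event 2: A_seq=1102 A_ack=263 B_seq=263 B_ack=1057
After event 3: A_seq=1145 A_ack=263 B_seq=263 B_ack=1057
After event 4: A_seq=1323 A_ack=263 B_seq=263 B_ack=1057

Answer: 1323 263 263 1057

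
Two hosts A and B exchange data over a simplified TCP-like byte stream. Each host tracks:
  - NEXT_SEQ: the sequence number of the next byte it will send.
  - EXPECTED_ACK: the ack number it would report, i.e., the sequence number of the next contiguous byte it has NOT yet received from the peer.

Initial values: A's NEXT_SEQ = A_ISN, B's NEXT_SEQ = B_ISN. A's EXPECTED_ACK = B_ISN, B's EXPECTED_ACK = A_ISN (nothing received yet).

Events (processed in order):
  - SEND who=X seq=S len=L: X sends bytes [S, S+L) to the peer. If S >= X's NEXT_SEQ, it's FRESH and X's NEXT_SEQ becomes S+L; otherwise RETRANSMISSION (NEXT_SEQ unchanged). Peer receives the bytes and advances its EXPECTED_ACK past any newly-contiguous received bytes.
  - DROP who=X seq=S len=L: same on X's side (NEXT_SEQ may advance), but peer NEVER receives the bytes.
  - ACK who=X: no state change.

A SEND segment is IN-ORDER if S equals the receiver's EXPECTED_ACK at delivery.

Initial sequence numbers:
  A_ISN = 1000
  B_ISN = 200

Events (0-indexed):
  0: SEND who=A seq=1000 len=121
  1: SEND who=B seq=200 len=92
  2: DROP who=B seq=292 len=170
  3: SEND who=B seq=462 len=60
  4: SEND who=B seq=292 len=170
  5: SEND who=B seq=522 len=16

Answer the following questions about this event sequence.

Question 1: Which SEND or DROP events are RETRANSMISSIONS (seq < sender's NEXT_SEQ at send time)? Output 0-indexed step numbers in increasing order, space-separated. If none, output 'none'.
Step 0: SEND seq=1000 -> fresh
Step 1: SEND seq=200 -> fresh
Step 2: DROP seq=292 -> fresh
Step 3: SEND seq=462 -> fresh
Step 4: SEND seq=292 -> retransmit
Step 5: SEND seq=522 -> fresh

Answer: 4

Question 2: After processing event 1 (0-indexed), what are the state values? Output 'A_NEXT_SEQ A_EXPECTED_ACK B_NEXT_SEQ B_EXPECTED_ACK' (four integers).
After event 0: A_seq=1121 A_ack=200 B_seq=200 B_ack=1121
After event 1: A_seq=1121 A_ack=292 B_seq=292 B_ack=1121

1121 292 292 1121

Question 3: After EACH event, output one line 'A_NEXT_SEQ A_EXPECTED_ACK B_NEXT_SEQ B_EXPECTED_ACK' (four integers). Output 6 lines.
1121 200 200 1121
1121 292 292 1121
1121 292 462 1121
1121 292 522 1121
1121 522 522 1121
1121 538 538 1121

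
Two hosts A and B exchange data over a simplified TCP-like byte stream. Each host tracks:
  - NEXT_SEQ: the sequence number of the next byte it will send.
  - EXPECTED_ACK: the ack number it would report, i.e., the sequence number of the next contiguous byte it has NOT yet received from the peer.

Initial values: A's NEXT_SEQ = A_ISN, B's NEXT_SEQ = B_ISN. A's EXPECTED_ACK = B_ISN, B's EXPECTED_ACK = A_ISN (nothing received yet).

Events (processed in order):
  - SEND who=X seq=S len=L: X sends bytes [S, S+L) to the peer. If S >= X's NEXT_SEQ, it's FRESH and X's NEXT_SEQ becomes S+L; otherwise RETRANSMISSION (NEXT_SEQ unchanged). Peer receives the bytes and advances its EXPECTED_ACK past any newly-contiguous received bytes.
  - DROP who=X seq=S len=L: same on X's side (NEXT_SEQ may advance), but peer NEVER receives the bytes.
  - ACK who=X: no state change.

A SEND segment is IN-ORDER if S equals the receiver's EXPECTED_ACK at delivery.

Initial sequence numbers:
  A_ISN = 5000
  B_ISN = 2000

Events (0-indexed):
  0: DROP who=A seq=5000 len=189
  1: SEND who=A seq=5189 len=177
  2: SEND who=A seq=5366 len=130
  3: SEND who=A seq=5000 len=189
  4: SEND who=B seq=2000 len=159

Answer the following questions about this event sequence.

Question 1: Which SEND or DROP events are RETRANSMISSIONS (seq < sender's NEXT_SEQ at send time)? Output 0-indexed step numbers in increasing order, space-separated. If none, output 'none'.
Step 0: DROP seq=5000 -> fresh
Step 1: SEND seq=5189 -> fresh
Step 2: SEND seq=5366 -> fresh
Step 3: SEND seq=5000 -> retransmit
Step 4: SEND seq=2000 -> fresh

Answer: 3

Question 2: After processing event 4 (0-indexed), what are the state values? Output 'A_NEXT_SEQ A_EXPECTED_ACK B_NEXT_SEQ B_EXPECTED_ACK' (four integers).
After event 0: A_seq=5189 A_ack=2000 B_seq=2000 B_ack=5000
After event 1: A_seq=5366 A_ack=2000 B_seq=2000 B_ack=5000
After event 2: A_seq=5496 A_ack=2000 B_seq=2000 B_ack=5000
After event 3: A_seq=5496 A_ack=2000 B_seq=2000 B_ack=5496
After event 4: A_seq=5496 A_ack=2159 B_seq=2159 B_ack=5496

5496 2159 2159 5496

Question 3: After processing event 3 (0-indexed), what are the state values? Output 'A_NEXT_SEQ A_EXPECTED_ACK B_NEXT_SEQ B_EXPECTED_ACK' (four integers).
After event 0: A_seq=5189 A_ack=2000 B_seq=2000 B_ack=5000
After event 1: A_seq=5366 A_ack=2000 B_seq=2000 B_ack=5000
After event 2: A_seq=5496 A_ack=2000 B_seq=2000 B_ack=5000
After event 3: A_seq=5496 A_ack=2000 B_seq=2000 B_ack=5496

5496 2000 2000 5496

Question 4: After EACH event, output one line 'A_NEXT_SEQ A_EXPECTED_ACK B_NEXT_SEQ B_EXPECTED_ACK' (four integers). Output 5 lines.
5189 2000 2000 5000
5366 2000 2000 5000
5496 2000 2000 5000
5496 2000 2000 5496
5496 2159 2159 5496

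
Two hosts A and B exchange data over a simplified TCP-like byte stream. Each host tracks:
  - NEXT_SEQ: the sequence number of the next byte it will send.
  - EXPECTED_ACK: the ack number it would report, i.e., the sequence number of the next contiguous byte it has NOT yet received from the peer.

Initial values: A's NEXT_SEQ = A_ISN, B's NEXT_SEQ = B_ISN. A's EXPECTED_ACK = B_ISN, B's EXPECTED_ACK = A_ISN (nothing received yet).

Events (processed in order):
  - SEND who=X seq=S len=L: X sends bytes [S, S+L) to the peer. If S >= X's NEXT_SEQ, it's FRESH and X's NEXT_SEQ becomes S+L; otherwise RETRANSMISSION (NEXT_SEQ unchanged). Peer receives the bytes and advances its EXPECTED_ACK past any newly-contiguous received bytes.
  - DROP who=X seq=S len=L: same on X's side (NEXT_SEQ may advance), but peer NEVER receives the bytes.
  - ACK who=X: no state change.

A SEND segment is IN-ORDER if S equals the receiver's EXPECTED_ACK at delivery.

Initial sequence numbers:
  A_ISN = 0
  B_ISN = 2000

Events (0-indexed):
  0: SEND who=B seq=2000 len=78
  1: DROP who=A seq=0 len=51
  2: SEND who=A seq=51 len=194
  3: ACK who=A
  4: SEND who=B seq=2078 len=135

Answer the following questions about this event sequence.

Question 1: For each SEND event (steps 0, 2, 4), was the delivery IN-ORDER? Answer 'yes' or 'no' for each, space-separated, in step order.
Answer: yes no yes

Derivation:
Step 0: SEND seq=2000 -> in-order
Step 2: SEND seq=51 -> out-of-order
Step 4: SEND seq=2078 -> in-order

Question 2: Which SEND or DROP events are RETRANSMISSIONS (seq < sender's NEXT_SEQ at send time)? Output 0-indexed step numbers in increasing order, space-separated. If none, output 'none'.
Answer: none

Derivation:
Step 0: SEND seq=2000 -> fresh
Step 1: DROP seq=0 -> fresh
Step 2: SEND seq=51 -> fresh
Step 4: SEND seq=2078 -> fresh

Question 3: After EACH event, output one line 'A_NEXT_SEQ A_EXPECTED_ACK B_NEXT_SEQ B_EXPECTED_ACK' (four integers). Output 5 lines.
0 2078 2078 0
51 2078 2078 0
245 2078 2078 0
245 2078 2078 0
245 2213 2213 0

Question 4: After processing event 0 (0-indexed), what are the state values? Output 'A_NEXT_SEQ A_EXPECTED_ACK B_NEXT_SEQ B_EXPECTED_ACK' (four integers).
After event 0: A_seq=0 A_ack=2078 B_seq=2078 B_ack=0

0 2078 2078 0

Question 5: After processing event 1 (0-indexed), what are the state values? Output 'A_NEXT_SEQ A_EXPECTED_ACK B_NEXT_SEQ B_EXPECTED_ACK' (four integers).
After event 0: A_seq=0 A_ack=2078 B_seq=2078 B_ack=0
After event 1: A_seq=51 A_ack=2078 B_seq=2078 B_ack=0

51 2078 2078 0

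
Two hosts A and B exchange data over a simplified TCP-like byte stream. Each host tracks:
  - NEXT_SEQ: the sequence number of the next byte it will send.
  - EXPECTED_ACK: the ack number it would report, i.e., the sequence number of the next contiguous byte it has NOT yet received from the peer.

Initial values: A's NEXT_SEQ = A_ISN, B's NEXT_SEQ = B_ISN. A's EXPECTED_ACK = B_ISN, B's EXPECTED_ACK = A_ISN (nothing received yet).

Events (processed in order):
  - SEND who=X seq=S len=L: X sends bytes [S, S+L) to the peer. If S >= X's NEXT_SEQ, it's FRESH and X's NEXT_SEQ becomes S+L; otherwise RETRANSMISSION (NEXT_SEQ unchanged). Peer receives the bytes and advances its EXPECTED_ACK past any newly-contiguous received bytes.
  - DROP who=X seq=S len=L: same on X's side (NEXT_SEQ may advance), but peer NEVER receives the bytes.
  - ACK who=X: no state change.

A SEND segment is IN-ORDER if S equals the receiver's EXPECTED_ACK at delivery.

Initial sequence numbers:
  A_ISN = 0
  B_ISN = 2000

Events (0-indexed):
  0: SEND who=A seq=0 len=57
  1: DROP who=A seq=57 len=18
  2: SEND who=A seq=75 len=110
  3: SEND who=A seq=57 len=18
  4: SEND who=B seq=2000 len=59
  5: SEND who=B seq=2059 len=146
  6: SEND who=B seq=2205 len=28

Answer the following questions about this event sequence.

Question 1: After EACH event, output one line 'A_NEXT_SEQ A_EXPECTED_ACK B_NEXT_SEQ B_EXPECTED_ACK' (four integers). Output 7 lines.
57 2000 2000 57
75 2000 2000 57
185 2000 2000 57
185 2000 2000 185
185 2059 2059 185
185 2205 2205 185
185 2233 2233 185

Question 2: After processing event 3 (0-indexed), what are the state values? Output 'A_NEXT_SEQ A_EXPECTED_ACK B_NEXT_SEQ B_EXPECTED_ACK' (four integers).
After event 0: A_seq=57 A_ack=2000 B_seq=2000 B_ack=57
After event 1: A_seq=75 A_ack=2000 B_seq=2000 B_ack=57
After event 2: A_seq=185 A_ack=2000 B_seq=2000 B_ack=57
After event 3: A_seq=185 A_ack=2000 B_seq=2000 B_ack=185

185 2000 2000 185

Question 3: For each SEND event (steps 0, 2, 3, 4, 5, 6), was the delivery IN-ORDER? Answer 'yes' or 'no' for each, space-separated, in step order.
Step 0: SEND seq=0 -> in-order
Step 2: SEND seq=75 -> out-of-order
Step 3: SEND seq=57 -> in-order
Step 4: SEND seq=2000 -> in-order
Step 5: SEND seq=2059 -> in-order
Step 6: SEND seq=2205 -> in-order

Answer: yes no yes yes yes yes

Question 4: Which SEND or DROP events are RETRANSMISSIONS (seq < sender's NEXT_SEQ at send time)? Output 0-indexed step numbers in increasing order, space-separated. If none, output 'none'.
Step 0: SEND seq=0 -> fresh
Step 1: DROP seq=57 -> fresh
Step 2: SEND seq=75 -> fresh
Step 3: SEND seq=57 -> retransmit
Step 4: SEND seq=2000 -> fresh
Step 5: SEND seq=2059 -> fresh
Step 6: SEND seq=2205 -> fresh

Answer: 3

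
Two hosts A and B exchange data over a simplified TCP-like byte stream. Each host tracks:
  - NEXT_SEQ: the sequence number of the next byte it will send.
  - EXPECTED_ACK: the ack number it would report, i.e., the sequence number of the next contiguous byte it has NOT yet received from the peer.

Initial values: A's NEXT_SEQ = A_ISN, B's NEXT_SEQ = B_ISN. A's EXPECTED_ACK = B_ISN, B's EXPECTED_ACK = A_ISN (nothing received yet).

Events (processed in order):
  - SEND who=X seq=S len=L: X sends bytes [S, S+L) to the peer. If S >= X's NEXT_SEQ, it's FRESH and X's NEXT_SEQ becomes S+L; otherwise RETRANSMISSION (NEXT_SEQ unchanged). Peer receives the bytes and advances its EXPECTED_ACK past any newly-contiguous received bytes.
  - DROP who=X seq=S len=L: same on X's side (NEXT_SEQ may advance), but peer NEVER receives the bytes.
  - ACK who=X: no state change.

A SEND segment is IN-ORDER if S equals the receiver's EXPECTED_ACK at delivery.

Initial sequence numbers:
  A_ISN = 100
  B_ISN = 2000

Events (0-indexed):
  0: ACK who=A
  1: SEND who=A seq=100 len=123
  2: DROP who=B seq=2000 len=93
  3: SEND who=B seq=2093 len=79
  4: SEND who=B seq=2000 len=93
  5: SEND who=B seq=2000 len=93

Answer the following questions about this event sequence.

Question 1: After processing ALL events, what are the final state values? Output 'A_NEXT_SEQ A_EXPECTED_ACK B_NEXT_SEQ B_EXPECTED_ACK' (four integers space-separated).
Answer: 223 2172 2172 223

Derivation:
After event 0: A_seq=100 A_ack=2000 B_seq=2000 B_ack=100
After event 1: A_seq=223 A_ack=2000 B_seq=2000 B_ack=223
After event 2: A_seq=223 A_ack=2000 B_seq=2093 B_ack=223
After event 3: A_seq=223 A_ack=2000 B_seq=2172 B_ack=223
After event 4: A_seq=223 A_ack=2172 B_seq=2172 B_ack=223
After event 5: A_seq=223 A_ack=2172 B_seq=2172 B_ack=223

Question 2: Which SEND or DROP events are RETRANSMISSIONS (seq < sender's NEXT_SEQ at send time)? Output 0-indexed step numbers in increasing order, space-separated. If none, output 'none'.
Step 1: SEND seq=100 -> fresh
Step 2: DROP seq=2000 -> fresh
Step 3: SEND seq=2093 -> fresh
Step 4: SEND seq=2000 -> retransmit
Step 5: SEND seq=2000 -> retransmit

Answer: 4 5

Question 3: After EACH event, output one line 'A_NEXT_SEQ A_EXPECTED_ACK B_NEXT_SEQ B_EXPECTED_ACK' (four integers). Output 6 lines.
100 2000 2000 100
223 2000 2000 223
223 2000 2093 223
223 2000 2172 223
223 2172 2172 223
223 2172 2172 223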